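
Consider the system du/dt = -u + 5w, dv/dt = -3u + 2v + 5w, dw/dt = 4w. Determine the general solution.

Coefficient matrix A = [[-1, 0, 5], [-3, 2, 5], [0, 0, 4]].
det(A - λI) = 0 gives eigenvalues λ = 2, 4, -1.
For λ=2: eigenvector (0,-1,0).
For λ=4: eigenvector (1,1,1).
For λ=-1: eigenvector (1,1,0).
General solution: K_1e^(2t)(0,-1,0) + K_2e^(4t)(1,1,1) + K_3e^(-t)(1,1,0).

u(t) = K_2e^(4t) + K_3e^(-t), v(t) = -K_1e^(2t) + K_2e^(4t) + K_3e^(-t), w(t) = K_2e^(4t)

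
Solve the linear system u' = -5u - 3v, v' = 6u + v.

Coefficient matrix A = [[-5, -3], [6, 1]].
Characteristic polynomial det(A - λI) = λ^2 + 4λ + 13 = 0.
Eigenvalues λ = -2 ± 3i (complex conjugate pair).
For λ=-2+3i: an eigenvector is (-1,1) - i(0,-1) = (-1, 1 + i).
A real fundamental pair from Re and Im of e^((-2+3i)t)v: X_1 = e^(-2t)(cos(3t)·(-1,1) + sin(3t)·(0,-1)), X_2 = e^(-2t)(sin(3t)·(-1,1) - cos(3t)·(0,-1)).
General solution: K_1X_1 + K_2X_2.

u(t) = -K_1e^(-2t)cos(3t) - K_2e^(-2t)sin(3t), v(t) = -K_1e^(-2t)sin(3t) + K_1e^(-2t)cos(3t) + K_2e^(-2t)sin(3t) + K_2e^(-2t)cos(3t)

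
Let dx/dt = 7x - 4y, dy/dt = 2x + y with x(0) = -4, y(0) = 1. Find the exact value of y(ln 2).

A = [[7,-4],[2,1]]; eigenvalues λ = 5, 3.
Eigenvectors: (-2,-1) for λ=5, (1,1) for λ=3.
From the initial condition, c_1 = 5, c_2 = 6.
y(ln 2) = (5)(2^5)(-1) + (6)(2^3)(1) = -112.

-112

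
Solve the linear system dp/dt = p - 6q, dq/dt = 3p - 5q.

p(t) = c_1e^(-2t)sin(3t) - c_1e^(-2t)cos(3t) - c_2e^(-2t)sin(3t) - c_2e^(-2t)cos(3t), q(t) = -c_1e^(-2t)cos(3t) - c_2e^(-2t)sin(3t)

Coefficient matrix A = [[1, -6], [3, -5]].
Characteristic polynomial det(A - λI) = λ^2 + 4λ + 13 = 0.
Eigenvalues λ = -2 ± 3i (complex conjugate pair).
For λ=-2+3i: an eigenvector is (-1,-1) - i(1,0) = (-1 - i, -1).
A real fundamental pair from Re and Im of e^((-2+3i)t)v: X_1 = e^(-2t)(cos(3t)·(-1,-1) + sin(3t)·(1,0)), X_2 = e^(-2t)(sin(3t)·(-1,-1) - cos(3t)·(1,0)).
General solution: c_1X_1 + c_2X_2.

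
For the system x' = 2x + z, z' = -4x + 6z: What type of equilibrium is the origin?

A = [[2,1],[-4,6]]; det(A-λI) = λ^2 - 8λ + 16.
repeated λ = 4 with a single eigenvector.

unstable improper node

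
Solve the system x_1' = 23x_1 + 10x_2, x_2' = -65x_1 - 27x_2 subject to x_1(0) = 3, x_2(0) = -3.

Coefficient matrix A = [[23, 10], [-65, -27]].
Characteristic polynomial det(A - λI) = λ^2 + 4λ + 29 = 0.
Eigenvalues λ = -2 ± 5i (complex conjugate pair).
For λ=-2+5i: an eigenvector is (-1,2) - i(-1,3) = (-1 + i, 2 - 3i).
A real fundamental pair from Re and Im of e^((-2+5i)t)v: X_1 = e^(-2t)(cos(5t)·(-1,2) + sin(5t)·(-1,3)), X_2 = e^(-2t)(sin(5t)·(-1,2) - cos(5t)·(-1,3)).
General solution: K_1X_1 + K_2X_2.
Applying x_1(0)=3, x_2(0)=-3 gives K_1=-6, K_2=-3.

x_1(t) = 9e^(-2t)sin(5t) + 3e^(-2t)cos(5t), x_2(t) = -24e^(-2t)sin(5t) - 3e^(-2t)cos(5t)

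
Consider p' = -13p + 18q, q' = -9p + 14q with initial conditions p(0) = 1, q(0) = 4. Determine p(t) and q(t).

p(t) = 7e^(5t) - 6e^(-4t), q(t) = 7e^(5t) - 3e^(-4t)

Coefficient matrix A = [[-13, 18], [-9, 14]].
Characteristic polynomial det(A - λI) = λ^2 - λ - 20 = 0.
Eigenvalues λ = 5, -4.
For λ=5: (A-λI) row 1 is [-18, 18], so an eigenvector is (1, 1).
For λ=-4: (A-λI) row 1 is [-9, 18], so an eigenvector is (2, 1).
General solution: C_1e^(5t)(1,1) + C_2e^(-4t)(2,1).
Applying p(0)=1, q(0)=4 gives C_1=7, C_2=-3.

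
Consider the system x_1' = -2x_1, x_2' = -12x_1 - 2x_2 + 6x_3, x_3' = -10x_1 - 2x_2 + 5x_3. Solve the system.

Coefficient matrix A = [[-2, 0, 0], [-12, -2, 6], [-10, -2, 5]].
det(A - λI) = 0 gives eigenvalues λ = -2, 1, 2.
For λ=-2: eigenvector (1,2,2).
For λ=1: eigenvector (0,-2,-1).
For λ=2: eigenvector (0,-3,-2).
General solution: K_1e^(-2t)(1,2,2) + K_2e^(t)(0,-2,-1) + K_3e^(2t)(0,-3,-2).

x_1(t) = K_1e^(-2t), x_2(t) = 2K_1e^(-2t) - 2K_2e^(t) - 3K_3e^(2t), x_3(t) = 2K_1e^(-2t) - K_2e^(t) - 2K_3e^(2t)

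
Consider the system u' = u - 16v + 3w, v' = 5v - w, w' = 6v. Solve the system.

u(t) = C_1e^(t) - 5C_2e^(3t) - 7C_3e^(2t), v(t) = C_2e^(3t) + C_3e^(2t), w(t) = 2C_2e^(3t) + 3C_3e^(2t)

Coefficient matrix A = [[1, -16, 3], [0, 5, -1], [0, 6, 0]].
det(A - λI) = 0 gives eigenvalues λ = 1, 3, 2.
For λ=1: eigenvector (1,0,0).
For λ=3: eigenvector (-5,1,2).
For λ=2: eigenvector (-7,1,3).
General solution: C_1e^(t)(1,0,0) + C_2e^(3t)(-5,1,2) + C_3e^(2t)(-7,1,3).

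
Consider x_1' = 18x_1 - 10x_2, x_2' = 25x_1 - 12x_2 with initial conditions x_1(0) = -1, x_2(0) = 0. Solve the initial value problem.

x_1(t) = -3e^(3t)sin(5t) - e^(3t)cos(5t), x_2(t) = -5e^(3t)sin(5t)

Coefficient matrix A = [[18, -10], [25, -12]].
Characteristic polynomial det(A - λI) = λ^2 - 6λ + 34 = 0.
Eigenvalues λ = 3 ± 5i (complex conjugate pair).
For λ=3+5i: an eigenvector is (1,1) - i(1,2) = (1 - i, 1 - 2i).
A real fundamental pair from Re and Im of e^((3+5i)t)v: X_1 = e^(3t)(cos(5t)·(1,1) + sin(5t)·(1,2)), X_2 = e^(3t)(sin(5t)·(1,1) - cos(5t)·(1,2)).
General solution: C_1X_1 + C_2X_2.
Applying x_1(0)=-1, x_2(0)=0 gives C_1=-2, C_2=-1.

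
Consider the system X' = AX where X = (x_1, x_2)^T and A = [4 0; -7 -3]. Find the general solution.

x_1(t) = -C_1e^(4t), x_2(t) = C_1e^(4t) - C_2e^(-3t)

Coefficient matrix A = [[4, 0], [-7, -3]].
Characteristic polynomial det(A - λI) = λ^2 - λ - 12 = 0.
Eigenvalues λ = 4, -3.
For λ=4: (A-λI) row 2 is [-7, -7], so an eigenvector is (-1, 1).
For λ=-3: (A-λI) row 1 is [7, 0], so an eigenvector is (0, -1).
General solution: C_1e^(4t)(-1,1) + C_2e^(-3t)(0,-1).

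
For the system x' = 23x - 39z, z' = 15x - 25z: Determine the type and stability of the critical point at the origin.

stable spiral

A = [[23,-39],[15,-25]]; det(A-λI) = λ^2 + 2λ + 10.
λ = -1 ± 3i: negative real part.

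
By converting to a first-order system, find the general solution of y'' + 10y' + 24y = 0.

Let x_1 = y, x_2 = y'. Then x_1' = x_2 and x_2' = -24x_1 - 10x_2.
A = [[0,1],[-24,-10]]; det(A-λI) = λ^2 + 10λ + 24.
Eigenvalues λ = -4, -6 with eigenvectors (1,-4), (1,-6).

y(t) = c_1e^(-4t) + c_2e^(-6t)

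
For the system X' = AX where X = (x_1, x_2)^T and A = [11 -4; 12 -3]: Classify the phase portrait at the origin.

A = [[11,-4],[12,-3]]; det(A-λI) = λ^2 - 8λ + 15.
λ = 5, 3: both positive.

unstable node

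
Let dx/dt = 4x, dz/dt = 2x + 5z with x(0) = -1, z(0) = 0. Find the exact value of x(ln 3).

A = [[4,0],[2,5]]; eigenvalues λ = 5, 4.
Eigenvectors: (0,-1) for λ=5, (-1,2) for λ=4.
From the initial condition, c_1 = 2, c_2 = 1.
x(ln 3) = (2)(3^5)(0) + (1)(3^4)(-1) = -81.

-81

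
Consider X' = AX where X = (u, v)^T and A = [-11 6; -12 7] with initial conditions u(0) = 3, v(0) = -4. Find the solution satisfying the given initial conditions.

u(t) = -7e^(t) + 10e^(-5t), v(t) = -14e^(t) + 10e^(-5t)

Coefficient matrix A = [[-11, 6], [-12, 7]].
Characteristic polynomial det(A - λI) = λ^2 + 4λ - 5 = 0.
Eigenvalues λ = 1, -5.
For λ=1: (A-λI) row 1 is [-12, 6], so an eigenvector is (1, 2).
For λ=-5: (A-λI) row 1 is [-6, 6], so an eigenvector is (1, 1).
General solution: c_1e^(t)(1,2) + c_2e^(-5t)(1,1).
Applying u(0)=3, v(0)=-4 gives c_1=-7, c_2=10.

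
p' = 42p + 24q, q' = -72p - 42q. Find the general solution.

p(t) = -2C_1e^(6t) - C_2e^(-6t), q(t) = 3C_1e^(6t) + 2C_2e^(-6t)

Coefficient matrix A = [[42, 24], [-72, -42]].
Characteristic polynomial det(A - λI) = λ^2 - 36 = 0.
Eigenvalues λ = 6, -6.
For λ=6: (A-λI) row 1 is [36, 24], so an eigenvector is (-2, 3).
For λ=-6: (A-λI) row 1 is [48, 24], so an eigenvector is (-1, 2).
General solution: C_1e^(6t)(-2,3) + C_2e^(-6t)(-1,2).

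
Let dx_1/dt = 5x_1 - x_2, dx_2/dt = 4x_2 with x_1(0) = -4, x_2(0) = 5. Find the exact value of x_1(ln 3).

-1782

A = [[5,-1],[0,4]]; eigenvalues λ = 5, 4.
Eigenvectors: (1,0) for λ=5, (-1,-1) for λ=4.
From the initial condition, c_1 = -9, c_2 = -5.
x_1(ln 3) = (-9)(3^5)(1) + (-5)(3^4)(-1) = -1782.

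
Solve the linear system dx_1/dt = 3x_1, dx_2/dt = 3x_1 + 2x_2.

x_1(t) = -c_2e^(3t), x_2(t) = c_1e^(2t) - 3c_2e^(3t)

Coefficient matrix A = [[3, 0], [3, 2]].
Characteristic polynomial det(A - λI) = λ^2 - 5λ + 6 = 0.
Eigenvalues λ = 2, 3.
For λ=2: (A-λI) row 1 is [1, 0], so an eigenvector is (0, 1).
For λ=3: (A-λI) row 2 is [3, -1], so an eigenvector is (-1, -3).
General solution: c_1e^(2t)(0,1) + c_2e^(3t)(-1,-3).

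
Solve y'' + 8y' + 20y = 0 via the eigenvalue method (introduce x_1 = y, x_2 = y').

Let x_1 = y, x_2 = y'. Then x_1' = x_2 and x_2' = -20x_1 - 8x_2.
A = [[0,1],[-20,-8]]; det(A-λI) = λ^2 + 8λ + 20.
Eigenvalues λ = -4 ± 2i.

y(t) = c_1e^(-4t)cos(2t) + c_2e^(-4t)sin(2t)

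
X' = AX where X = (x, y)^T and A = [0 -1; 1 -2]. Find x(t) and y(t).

x(t) = -c_1e^(-t) - c_2te^(-t) + c_2e^(-t), y(t) = -c_1e^(-t) - c_2te^(-t) + 2c_2e^(-t)

Coefficient matrix A = [[0, -1], [1, -2]].
Characteristic polynomial det(A - λI) = λ^2 + 2λ + 1 = 0.
Single eigenvalue λ = -1 with algebraic multiplicity 2.
Eigenvector v = (-1,-1); generalized eigenvector w with (A-λI)w=v is (1,2).
General solution: e^(-t)[c_1·v + c_2·(t·v + w)].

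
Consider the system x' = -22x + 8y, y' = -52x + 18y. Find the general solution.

x(t) = K_1e^(-2t)sin(4t) + K_1e^(-2t)cos(4t) + K_2e^(-2t)sin(4t) - K_2e^(-2t)cos(4t), y(t) = 2K_1e^(-2t)sin(4t) + 3K_1e^(-2t)cos(4t) + 3K_2e^(-2t)sin(4t) - 2K_2e^(-2t)cos(4t)

Coefficient matrix A = [[-22, 8], [-52, 18]].
Characteristic polynomial det(A - λI) = λ^2 + 4λ + 20 = 0.
Eigenvalues λ = -2 ± 4i (complex conjugate pair).
For λ=-2+4i: an eigenvector is (1,3) - i(1,2) = (1 - i, 3 - 2i).
A real fundamental pair from Re and Im of e^((-2+4i)t)v: X_1 = e^(-2t)(cos(4t)·(1,3) + sin(4t)·(1,2)), X_2 = e^(-2t)(sin(4t)·(1,3) - cos(4t)·(1,2)).
General solution: K_1X_1 + K_2X_2.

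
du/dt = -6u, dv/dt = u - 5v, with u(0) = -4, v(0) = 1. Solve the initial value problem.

u(t) = -4e^(-6t), v(t) = -3e^(-5t) + 4e^(-6t)

Coefficient matrix A = [[-6, 0], [1, -5]].
Characteristic polynomial det(A - λI) = λ^2 + 11λ + 30 = 0.
Eigenvalues λ = -6, -5.
For λ=-6: (A-λI) row 2 is [1, 1], so an eigenvector is (-1, 1).
For λ=-5: (A-λI) row 1 is [-1, 0], so an eigenvector is (0, -1).
General solution: C_1e^(-6t)(-1,1) + C_2e^(-5t)(0,-1).
Applying u(0)=-4, v(0)=1 gives C_1=4, C_2=3.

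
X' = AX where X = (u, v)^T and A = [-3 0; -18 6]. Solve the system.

Coefficient matrix A = [[-3, 0], [-18, 6]].
Characteristic polynomial det(A - λI) = λ^2 - 3λ - 18 = 0.
Eigenvalues λ = 6, -3.
For λ=6: (A-λI) row 1 is [-9, 0], so an eigenvector is (0, -1).
For λ=-3: (A-λI) row 2 is [-18, 9], so an eigenvector is (-1, -2).
General solution: c_1e^(6t)(0,-1) + c_2e^(-3t)(-1,-2).

u(t) = -c_2e^(-3t), v(t) = -c_1e^(6t) - 2c_2e^(-3t)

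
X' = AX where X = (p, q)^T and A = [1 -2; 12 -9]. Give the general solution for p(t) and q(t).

p(t) = C_1e^(-3t) + C_2e^(-5t), q(t) = 2C_1e^(-3t) + 3C_2e^(-5t)

Coefficient matrix A = [[1, -2], [12, -9]].
Characteristic polynomial det(A - λI) = λ^2 + 8λ + 15 = 0.
Eigenvalues λ = -3, -5.
For λ=-3: (A-λI) row 1 is [4, -2], so an eigenvector is (1, 2).
For λ=-5: (A-λI) row 1 is [6, -2], so an eigenvector is (1, 3).
General solution: C_1e^(-3t)(1,2) + C_2e^(-5t)(1,3).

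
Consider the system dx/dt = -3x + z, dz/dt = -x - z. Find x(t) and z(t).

x(t) = -c_1e^(-2t) - c_2te^(-2t) - 2c_2e^(-2t), z(t) = -c_1e^(-2t) - c_2te^(-2t) - 3c_2e^(-2t)

Coefficient matrix A = [[-3, 1], [-1, -1]].
Characteristic polynomial det(A - λI) = λ^2 + 4λ + 4 = 0.
Single eigenvalue λ = -2 with algebraic multiplicity 2.
Eigenvector v = (-1,-1); generalized eigenvector w with (A-λI)w=v is (-2,-3).
General solution: e^(-2t)[c_1·v + c_2·(t·v + w)].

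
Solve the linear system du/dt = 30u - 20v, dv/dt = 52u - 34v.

Coefficient matrix A = [[30, -20], [52, -34]].
Characteristic polynomial det(A - λI) = λ^2 + 4λ + 20 = 0.
Eigenvalues λ = -2 ± 4i (complex conjugate pair).
For λ=-2+4i: an eigenvector is (1,2) - i(-2,-3) = (1 + 2i, 2 + 3i).
A real fundamental pair from Re and Im of e^((-2+4i)t)v: X_1 = e^(-2t)(cos(4t)·(1,2) + sin(4t)·(-2,-3)), X_2 = e^(-2t)(sin(4t)·(1,2) - cos(4t)·(-2,-3)).
General solution: C_1X_1 + C_2X_2.

u(t) = -2C_1e^(-2t)sin(4t) + C_1e^(-2t)cos(4t) + C_2e^(-2t)sin(4t) + 2C_2e^(-2t)cos(4t), v(t) = -3C_1e^(-2t)sin(4t) + 2C_1e^(-2t)cos(4t) + 2C_2e^(-2t)sin(4t) + 3C_2e^(-2t)cos(4t)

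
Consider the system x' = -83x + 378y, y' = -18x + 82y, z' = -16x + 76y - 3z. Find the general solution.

x(t) = -14K_2e^(-2t) + 9K_3e^(t), y(t) = -3K_2e^(-2t) + 2K_3e^(t), z(t) = K_1e^(-3t) - 4K_2e^(-2t) + 2K_3e^(t)

Coefficient matrix A = [[-83, 378, 0], [-18, 82, 0], [-16, 76, -3]].
det(A - λI) = 0 gives eigenvalues λ = -3, -2, 1.
For λ=-3: eigenvector (0,0,1).
For λ=-2: eigenvector (-14,-3,-4).
For λ=1: eigenvector (9,2,2).
General solution: K_1e^(-3t)(0,0,1) + K_2e^(-2t)(-14,-3,-4) + K_3e^(t)(9,2,2).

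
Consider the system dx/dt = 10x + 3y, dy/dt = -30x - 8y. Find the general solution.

Coefficient matrix A = [[10, 3], [-30, -8]].
Characteristic polynomial det(A - λI) = λ^2 - 2λ + 10 = 0.
Eigenvalues λ = 1 ± 3i (complex conjugate pair).
For λ=1+3i: an eigenvector is (0,1) - i(1,-3) = (0 - i, 1 + 3i).
A real fundamental pair from Re and Im of e^((1+3i)t)v: X_1 = e^(t)(cos(3t)·(0,1) + sin(3t)·(1,-3)), X_2 = e^(t)(sin(3t)·(0,1) - cos(3t)·(1,-3)).
General solution: K_1X_1 + K_2X_2.

x(t) = K_1e^(t)sin(3t) - K_2e^(t)cos(3t), y(t) = -3K_1e^(t)sin(3t) + K_1e^(t)cos(3t) + K_2e^(t)sin(3t) + 3K_2e^(t)cos(3t)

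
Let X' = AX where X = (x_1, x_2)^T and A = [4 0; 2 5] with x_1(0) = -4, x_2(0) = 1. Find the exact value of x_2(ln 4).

-5120

A = [[4,0],[2,5]]; eigenvalues λ = 4, 5.
Eigenvectors: (-1,2) for λ=4, (0,-1) for λ=5.
From the initial condition, c_1 = 4, c_2 = 7.
x_2(ln 4) = (4)(4^4)(2) + (7)(4^5)(-1) = -5120.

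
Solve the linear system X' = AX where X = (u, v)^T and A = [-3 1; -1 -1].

u(t) = -C_1e^(-2t) - C_2te^(-2t) + 3C_2e^(-2t), v(t) = -C_1e^(-2t) - C_2te^(-2t) + 2C_2e^(-2t)

Coefficient matrix A = [[-3, 1], [-1, -1]].
Characteristic polynomial det(A - λI) = λ^2 + 4λ + 4 = 0.
Single eigenvalue λ = -2 with algebraic multiplicity 2.
Eigenvector v = (-1,-1); generalized eigenvector w with (A-λI)w=v is (3,2).
General solution: e^(-2t)[C_1·v + C_2·(t·v + w)].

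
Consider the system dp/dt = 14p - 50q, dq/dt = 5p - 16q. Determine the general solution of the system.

p(t) = -c_1e^(-t)sin(5t) + 3c_1e^(-t)cos(5t) + 3c_2e^(-t)sin(5t) + c_2e^(-t)cos(5t), q(t) = c_1e^(-t)cos(5t) + c_2e^(-t)sin(5t)

Coefficient matrix A = [[14, -50], [5, -16]].
Characteristic polynomial det(A - λI) = λ^2 + 2λ + 26 = 0.
Eigenvalues λ = -1 ± 5i (complex conjugate pair).
For λ=-1+5i: an eigenvector is (3,1) - i(-1,0) = (3 + i, 1).
A real fundamental pair from Re and Im of e^((-1+5i)t)v: X_1 = e^(-t)(cos(5t)·(3,1) + sin(5t)·(-1,0)), X_2 = e^(-t)(sin(5t)·(3,1) - cos(5t)·(-1,0)).
General solution: c_1X_1 + c_2X_2.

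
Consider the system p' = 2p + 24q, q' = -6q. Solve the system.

p(t) = 3c_1e^(-6t) - c_2e^(2t), q(t) = -c_1e^(-6t)

Coefficient matrix A = [[2, 24], [0, -6]].
Characteristic polynomial det(A - λI) = λ^2 + 4λ - 12 = 0.
Eigenvalues λ = -6, 2.
For λ=-6: (A-λI) row 1 is [8, 24], so an eigenvector is (3, -1).
For λ=2: (A-λI) row 1 is [0, 24], so an eigenvector is (-1, 0).
General solution: c_1e^(-6t)(3,-1) + c_2e^(2t)(-1,0).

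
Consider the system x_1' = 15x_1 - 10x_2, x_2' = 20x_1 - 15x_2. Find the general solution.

x_1(t) = c_1e^(-5t) - c_2e^(5t), x_2(t) = 2c_1e^(-5t) - c_2e^(5t)

Coefficient matrix A = [[15, -10], [20, -15]].
Characteristic polynomial det(A - λI) = λ^2 - 25 = 0.
Eigenvalues λ = -5, 5.
For λ=-5: (A-λI) row 1 is [20, -10], so an eigenvector is (1, 2).
For λ=5: (A-λI) row 1 is [10, -10], so an eigenvector is (-1, -1).
General solution: c_1e^(-5t)(1,2) + c_2e^(5t)(-1,-1).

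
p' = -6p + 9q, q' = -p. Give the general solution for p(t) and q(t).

p(t) = -3C_1e^(-3t) - 3C_2te^(-3t) - 2C_2e^(-3t), q(t) = -C_1e^(-3t) - C_2te^(-3t) - C_2e^(-3t)

Coefficient matrix A = [[-6, 9], [-1, 0]].
Characteristic polynomial det(A - λI) = λ^2 + 6λ + 9 = 0.
Single eigenvalue λ = -3 with algebraic multiplicity 2.
Eigenvector v = (-3,-1); generalized eigenvector w with (A-λI)w=v is (-2,-1).
General solution: e^(-3t)[C_1·v + C_2·(t·v + w)].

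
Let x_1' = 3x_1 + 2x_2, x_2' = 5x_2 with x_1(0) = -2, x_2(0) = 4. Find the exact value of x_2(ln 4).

A = [[3,2],[0,5]]; eigenvalues λ = 5, 3.
Eigenvectors: (-1,-1) for λ=5, (1,0) for λ=3.
From the initial condition, c_1 = -4, c_2 = -6.
x_2(ln 4) = (-4)(4^5)(-1) + (-6)(4^3)(0) = 4096.

4096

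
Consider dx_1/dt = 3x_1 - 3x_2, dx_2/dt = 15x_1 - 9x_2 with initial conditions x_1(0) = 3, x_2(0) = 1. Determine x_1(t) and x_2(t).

Coefficient matrix A = [[3, -3], [15, -9]].
Characteristic polynomial det(A - λI) = λ^2 + 6λ + 18 = 0.
Eigenvalues λ = -3 ± 3i (complex conjugate pair).
For λ=-3+3i: an eigenvector is (0,1) - i(-1,-2) = (0 + i, 1 + 2i).
A real fundamental pair from Re and Im of e^((-3+3i)t)v: X_1 = e^(-3t)(cos(3t)·(0,1) + sin(3t)·(-1,-2)), X_2 = e^(-3t)(sin(3t)·(0,1) - cos(3t)·(-1,-2)).
General solution: K_1X_1 + K_2X_2.
Applying x_1(0)=3, x_2(0)=1 gives K_1=-5, K_2=3.

x_1(t) = 5e^(-3t)sin(3t) + 3e^(-3t)cos(3t), x_2(t) = 13e^(-3t)sin(3t) + e^(-3t)cos(3t)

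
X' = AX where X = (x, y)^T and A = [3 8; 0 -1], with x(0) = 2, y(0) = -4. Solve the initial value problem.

Coefficient matrix A = [[3, 8], [0, -1]].
Characteristic polynomial det(A - λI) = λ^2 - 2λ - 3 = 0.
Eigenvalues λ = 3, -1.
For λ=3: (A-λI) row 1 is [0, 8], so an eigenvector is (-1, 0).
For λ=-1: (A-λI) row 1 is [4, 8], so an eigenvector is (-2, 1).
General solution: C_1e^(3t)(-1,0) + C_2e^(-t)(-2,1).
Applying x(0)=2, y(0)=-4 gives C_1=6, C_2=-4.

x(t) = -6e^(3t) + 8e^(-t), y(t) = -4e^(-t)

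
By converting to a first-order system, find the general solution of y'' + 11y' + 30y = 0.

y(t) = c_1e^(-6t) + c_2e^(-5t)

Let x_1 = y, x_2 = y'. Then x_1' = x_2 and x_2' = -30x_1 - 11x_2.
A = [[0,1],[-30,-11]]; det(A-λI) = λ^2 + 11λ + 30.
Eigenvalues λ = -6, -5 with eigenvectors (1,-6), (1,-5).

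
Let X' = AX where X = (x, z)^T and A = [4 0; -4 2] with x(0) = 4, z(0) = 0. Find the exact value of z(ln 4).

-1920

A = [[4,0],[-4,2]]; eigenvalues λ = 2, 4.
Eigenvectors: (0,1) for λ=2, (-1,2) for λ=4.
From the initial condition, c_1 = 8, c_2 = -4.
z(ln 4) = (8)(4^2)(1) + (-4)(4^4)(2) = -1920.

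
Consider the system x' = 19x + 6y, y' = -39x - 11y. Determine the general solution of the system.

x(t) = -c_1e^(4t)sin(3t) - c_1e^(4t)cos(3t) - c_2e^(4t)sin(3t) + c_2e^(4t)cos(3t), y(t) = 3c_1e^(4t)sin(3t) + 2c_1e^(4t)cos(3t) + 2c_2e^(4t)sin(3t) - 3c_2e^(4t)cos(3t)

Coefficient matrix A = [[19, 6], [-39, -11]].
Characteristic polynomial det(A - λI) = λ^2 - 8λ + 25 = 0.
Eigenvalues λ = 4 ± 3i (complex conjugate pair).
For λ=4+3i: an eigenvector is (-1,2) - i(-1,3) = (-1 + i, 2 - 3i).
A real fundamental pair from Re and Im of e^((4+3i)t)v: X_1 = e^(4t)(cos(3t)·(-1,2) + sin(3t)·(-1,3)), X_2 = e^(4t)(sin(3t)·(-1,2) - cos(3t)·(-1,3)).
General solution: c_1X_1 + c_2X_2.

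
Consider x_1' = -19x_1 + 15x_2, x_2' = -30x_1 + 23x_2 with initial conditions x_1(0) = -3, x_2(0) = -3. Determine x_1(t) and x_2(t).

x_1(t) = 6e^(2t)sin(3t) - 3e^(2t)cos(3t), x_2(t) = 9e^(2t)sin(3t) - 3e^(2t)cos(3t)

Coefficient matrix A = [[-19, 15], [-30, 23]].
Characteristic polynomial det(A - λI) = λ^2 - 4λ + 13 = 0.
Eigenvalues λ = 2 ± 3i (complex conjugate pair).
For λ=2+3i: an eigenvector is (1,1) - i(-2,-3) = (1 + 2i, 1 + 3i).
A real fundamental pair from Re and Im of e^((2+3i)t)v: X_1 = e^(2t)(cos(3t)·(1,1) + sin(3t)·(-2,-3)), X_2 = e^(2t)(sin(3t)·(1,1) - cos(3t)·(-2,-3)).
General solution: C_1X_1 + C_2X_2.
Applying x_1(0)=-3, x_2(0)=-3 gives C_1=-3, C_2=0.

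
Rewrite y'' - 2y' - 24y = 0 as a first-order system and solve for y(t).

y(t) = K_1e^(-4t) + K_2e^(6t)

Let x_1 = y, x_2 = y'. Then x_1' = x_2 and x_2' = 24x_1 + 2x_2.
A = [[0,1],[24,2]]; det(A-λI) = λ^2 - 2λ - 24.
Eigenvalues λ = -4, 6 with eigenvectors (1,-4), (1,6).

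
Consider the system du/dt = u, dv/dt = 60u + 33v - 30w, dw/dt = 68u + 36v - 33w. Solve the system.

u(t) = c_2e^(t), v(t) = -5c_1e^(-3t) + c_3e^(3t), w(t) = -6c_1e^(-3t) + 2c_2e^(t) + c_3e^(3t)

Coefficient matrix A = [[1, 0, 0], [60, 33, -30], [68, 36, -33]].
det(A - λI) = 0 gives eigenvalues λ = -3, 1, 3.
For λ=-3: eigenvector (0,-5,-6).
For λ=1: eigenvector (1,0,2).
For λ=3: eigenvector (0,1,1).
General solution: c_1e^(-3t)(0,-5,-6) + c_2e^(t)(1,0,2) + c_3e^(3t)(0,1,1).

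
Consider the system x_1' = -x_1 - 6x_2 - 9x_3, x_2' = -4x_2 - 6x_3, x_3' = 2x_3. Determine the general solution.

x_1(t) = C_1e^(-t) + 2C_2e^(-4t) - C_3e^(2t), x_2(t) = C_2e^(-4t) - C_3e^(2t), x_3(t) = C_3e^(2t)

Coefficient matrix A = [[-1, -6, -9], [0, -4, -6], [0, 0, 2]].
det(A - λI) = 0 gives eigenvalues λ = -1, -4, 2.
For λ=-1: eigenvector (1,0,0).
For λ=-4: eigenvector (2,1,0).
For λ=2: eigenvector (-1,-1,1).
General solution: C_1e^(-t)(1,0,0) + C_2e^(-4t)(2,1,0) + C_3e^(2t)(-1,-1,1).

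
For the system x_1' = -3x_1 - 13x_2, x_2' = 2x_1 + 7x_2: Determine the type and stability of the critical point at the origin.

unstable spiral

A = [[-3,-13],[2,7]]; det(A-λI) = λ^2 - 4λ + 5.
λ = 2 ± i: positive real part.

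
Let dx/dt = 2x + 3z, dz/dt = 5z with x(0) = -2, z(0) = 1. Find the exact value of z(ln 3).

A = [[2,3],[0,5]]; eigenvalues λ = 2, 5.
Eigenvectors: (-1,0) for λ=2, (1,1) for λ=5.
From the initial condition, c_1 = 3, c_2 = 1.
z(ln 3) = (3)(3^2)(0) + (1)(3^5)(1) = 243.

243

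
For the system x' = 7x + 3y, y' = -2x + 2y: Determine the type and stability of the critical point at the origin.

unstable node

A = [[7,3],[-2,2]]; det(A-λI) = λ^2 - 9λ + 20.
λ = 5, 4: both positive.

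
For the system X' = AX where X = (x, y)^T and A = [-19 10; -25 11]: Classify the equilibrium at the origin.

A = [[-19,10],[-25,11]]; det(A-λI) = λ^2 + 8λ + 41.
λ = -4 ± 5i: negative real part.

stable spiral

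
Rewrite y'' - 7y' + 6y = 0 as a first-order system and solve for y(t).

Let x_1 = y, x_2 = y'. Then x_1' = x_2 and x_2' = -6x_1 + 7x_2.
A = [[0,1],[-6,7]]; det(A-λI) = λ^2 - 7λ + 6.
Eigenvalues λ = 6, 1 with eigenvectors (1,6), (1,1).

y(t) = c_1e^(6t) + c_2e^(t)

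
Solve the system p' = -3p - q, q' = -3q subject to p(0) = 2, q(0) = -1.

Coefficient matrix A = [[-3, -1], [0, -3]].
Characteristic polynomial det(A - λI) = λ^2 + 6λ + 9 = 0.
Single eigenvalue λ = -3 with algebraic multiplicity 2.
Eigenvector v = (1,0); generalized eigenvector w with (A-λI)w=v is (2,-1).
General solution: e^(-3t)[C_1·v + C_2·(t·v + w)].
Applying p(0)=2, q(0)=-1 gives C_1=0, C_2=1.

p(t) = te^(-3t) + 2e^(-3t), q(t) = -e^(-3t)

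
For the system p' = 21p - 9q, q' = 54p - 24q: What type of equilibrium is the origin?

A = [[21,-9],[54,-24]]; det(A-λI) = λ^2 + 3λ - 18.
λ = 3, -6: opposite signs.

saddle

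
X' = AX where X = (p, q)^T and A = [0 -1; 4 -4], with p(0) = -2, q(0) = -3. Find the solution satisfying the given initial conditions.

p(t) = -te^(-2t) - 2e^(-2t), q(t) = -2te^(-2t) - 3e^(-2t)

Coefficient matrix A = [[0, -1], [4, -4]].
Characteristic polynomial det(A - λI) = λ^2 + 4λ + 4 = 0.
Single eigenvalue λ = -2 with algebraic multiplicity 2.
Eigenvector v = (-1,-2); generalized eigenvector w with (A-λI)w=v is (-1,-1).
General solution: e^(-2t)[C_1·v + C_2·(t·v + w)].
Applying p(0)=-2, q(0)=-3 gives C_1=1, C_2=1.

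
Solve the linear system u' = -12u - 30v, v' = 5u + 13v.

u(t) = -2c_1e^(3t) - 3c_2e^(-2t), v(t) = c_1e^(3t) + c_2e^(-2t)

Coefficient matrix A = [[-12, -30], [5, 13]].
Characteristic polynomial det(A - λI) = λ^2 - λ - 6 = 0.
Eigenvalues λ = 3, -2.
For λ=3: (A-λI) row 1 is [-15, -30], so an eigenvector is (-2, 1).
For λ=-2: (A-λI) row 1 is [-10, -30], so an eigenvector is (-3, 1).
General solution: c_1e^(3t)(-2,1) + c_2e^(-2t)(-3,1).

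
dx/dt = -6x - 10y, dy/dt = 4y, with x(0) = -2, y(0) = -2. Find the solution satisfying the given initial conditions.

Coefficient matrix A = [[-6, -10], [0, 4]].
Characteristic polynomial det(A - λI) = λ^2 + 2λ - 24 = 0.
Eigenvalues λ = -6, 4.
For λ=-6: (A-λI) row 1 is [0, -10], so an eigenvector is (1, 0).
For λ=4: (A-λI) row 1 is [-10, -10], so an eigenvector is (1, -1).
General solution: K_1e^(-6t)(1,0) + K_2e^(4t)(1,-1).
Applying x(0)=-2, y(0)=-2 gives K_1=-4, K_2=2.

x(t) = 2e^(4t) - 4e^(-6t), y(t) = -2e^(4t)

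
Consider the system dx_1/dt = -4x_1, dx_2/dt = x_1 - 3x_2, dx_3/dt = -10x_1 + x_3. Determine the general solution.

x_1(t) = K_3e^(-4t), x_2(t) = K_2e^(-3t) - K_3e^(-4t), x_3(t) = K_1e^(t) + 2K_3e^(-4t)

Coefficient matrix A = [[-4, 0, 0], [1, -3, 0], [-10, 0, 1]].
det(A - λI) = 0 gives eigenvalues λ = 1, -3, -4.
For λ=1: eigenvector (0,0,1).
For λ=-3: eigenvector (0,1,0).
For λ=-4: eigenvector (1,-1,2).
General solution: K_1e^(t)(0,0,1) + K_2e^(-3t)(0,1,0) + K_3e^(-4t)(1,-1,2).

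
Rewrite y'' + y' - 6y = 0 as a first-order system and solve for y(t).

Let x_1 = y, x_2 = y'. Then x_1' = x_2 and x_2' = 6x_1 - x_2.
A = [[0,1],[6,-1]]; det(A-λI) = λ^2 + λ - 6.
Eigenvalues λ = 2, -3 with eigenvectors (1,2), (1,-3).

y(t) = C_1e^(2t) + C_2e^(-3t)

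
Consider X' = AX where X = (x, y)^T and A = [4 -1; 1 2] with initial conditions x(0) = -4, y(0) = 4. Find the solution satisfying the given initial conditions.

Coefficient matrix A = [[4, -1], [1, 2]].
Characteristic polynomial det(A - λI) = λ^2 - 6λ + 9 = 0.
Single eigenvalue λ = 3 with algebraic multiplicity 2.
Eigenvector v = (1,1); generalized eigenvector w with (A-λI)w=v is (3,2).
General solution: e^(3t)[C_1·v + C_2·(t·v + w)].
Applying x(0)=-4, y(0)=4 gives C_1=20, C_2=-8.

x(t) = -8te^(3t) - 4e^(3t), y(t) = -8te^(3t) + 4e^(3t)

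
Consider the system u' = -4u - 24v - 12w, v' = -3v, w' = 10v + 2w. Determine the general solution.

u(t) = -2C_1e^(2t) + C_3e^(-4t), v(t) = C_2e^(-3t), w(t) = C_1e^(2t) - 2C_2e^(-3t)

Coefficient matrix A = [[-4, -24, -12], [0, -3, 0], [0, 10, 2]].
det(A - λI) = 0 gives eigenvalues λ = 2, -3, -4.
For λ=2: eigenvector (-2,0,1).
For λ=-3: eigenvector (0,1,-2).
For λ=-4: eigenvector (1,0,0).
General solution: C_1e^(2t)(-2,0,1) + C_2e^(-3t)(0,1,-2) + C_3e^(-4t)(1,0,0).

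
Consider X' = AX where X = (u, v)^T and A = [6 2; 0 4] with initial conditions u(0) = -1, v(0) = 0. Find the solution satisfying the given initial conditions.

Coefficient matrix A = [[6, 2], [0, 4]].
Characteristic polynomial det(A - λI) = λ^2 - 10λ + 24 = 0.
Eigenvalues λ = 4, 6.
For λ=4: (A-λI) row 1 is [2, 2], so an eigenvector is (-1, 1).
For λ=6: (A-λI) row 1 is [0, 2], so an eigenvector is (1, 0).
General solution: C_1e^(4t)(-1,1) + C_2e^(6t)(1,0).
Applying u(0)=-1, v(0)=0 gives C_1=0, C_2=-1.

u(t) = -e^(6t), v(t) = 0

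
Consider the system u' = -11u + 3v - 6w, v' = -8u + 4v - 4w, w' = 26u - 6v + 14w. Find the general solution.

Coefficient matrix A = [[-11, 3, -6], [-8, 4, -4], [26, -6, 14]].
det(A - λI) = 0 gives eigenvalues λ = 4, 1, 2.
For λ=4: eigenvector (1,1,-2).
For λ=1: eigenvector (-1,0,2).
For λ=2: eigenvector (0,2,1).
General solution: C_1e^(4t)(1,1,-2) + C_2e^(t)(-1,0,2) + C_3e^(2t)(0,2,1).

u(t) = C_1e^(4t) - C_2e^(t), v(t) = C_1e^(4t) + 2C_3e^(2t), w(t) = -2C_1e^(4t) + 2C_2e^(t) + C_3e^(2t)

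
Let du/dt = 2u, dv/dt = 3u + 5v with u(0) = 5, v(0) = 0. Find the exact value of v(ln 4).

5040

A = [[2,0],[3,5]]; eigenvalues λ = 5, 2.
Eigenvectors: (0,-1) for λ=5, (-1,1) for λ=2.
From the initial condition, c_1 = -5, c_2 = -5.
v(ln 4) = (-5)(4^5)(-1) + (-5)(4^2)(1) = 5040.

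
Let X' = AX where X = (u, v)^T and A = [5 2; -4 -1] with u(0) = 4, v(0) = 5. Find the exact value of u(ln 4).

A = [[5,2],[-4,-1]]; eigenvalues λ = 1, 3.
Eigenvectors: (-1,2) for λ=1, (-1,1) for λ=3.
From the initial condition, c_1 = 9, c_2 = -13.
u(ln 4) = (9)(4^1)(-1) + (-13)(4^3)(-1) = 796.

796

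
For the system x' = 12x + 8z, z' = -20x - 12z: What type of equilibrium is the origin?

center

A = [[12,8],[-20,-12]]; det(A-λI) = λ^2 + 16.
λ = 0 ± 4i: zero real part.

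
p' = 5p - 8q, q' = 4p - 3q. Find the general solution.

Coefficient matrix A = [[5, -8], [4, -3]].
Characteristic polynomial det(A - λI) = λ^2 - 2λ + 17 = 0.
Eigenvalues λ = 1 ± 4i (complex conjugate pair).
For λ=1+4i: an eigenvector is (-1,-1) - i(1,0) = (-1 - i, -1).
A real fundamental pair from Re and Im of e^((1+4i)t)v: X_1 = e^(t)(cos(4t)·(-1,-1) + sin(4t)·(1,0)), X_2 = e^(t)(sin(4t)·(-1,-1) - cos(4t)·(1,0)).
General solution: c_1X_1 + c_2X_2.

p(t) = c_1e^(t)sin(4t) - c_1e^(t)cos(4t) - c_2e^(t)sin(4t) - c_2e^(t)cos(4t), q(t) = -c_1e^(t)cos(4t) - c_2e^(t)sin(4t)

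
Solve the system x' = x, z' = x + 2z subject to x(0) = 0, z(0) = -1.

Coefficient matrix A = [[1, 0], [1, 2]].
Characteristic polynomial det(A - λI) = λ^2 - 3λ + 2 = 0.
Eigenvalues λ = 1, 2.
For λ=1: (A-λI) row 2 is [1, 1], so an eigenvector is (-1, 1).
For λ=2: (A-λI) row 1 is [-1, 0], so an eigenvector is (0, -1).
General solution: K_1e^(t)(-1,1) + K_2e^(2t)(0,-1).
Applying x(0)=0, z(0)=-1 gives K_1=0, K_2=1.

x(t) = 0, z(t) = -e^(2t)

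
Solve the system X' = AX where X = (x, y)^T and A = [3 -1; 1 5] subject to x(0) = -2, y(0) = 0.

Coefficient matrix A = [[3, -1], [1, 5]].
Characteristic polynomial det(A - λI) = λ^2 - 8λ + 16 = 0.
Single eigenvalue λ = 4 with algebraic multiplicity 2.
Eigenvector v = (1,-1); generalized eigenvector w with (A-λI)w=v is (1,-2).
General solution: e^(4t)[K_1·v + K_2·(t·v + w)].
Applying x(0)=-2, y(0)=0 gives K_1=-4, K_2=2.

x(t) = 2te^(4t) - 2e^(4t), y(t) = -2te^(4t)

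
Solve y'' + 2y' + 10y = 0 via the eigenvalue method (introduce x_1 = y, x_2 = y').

Let x_1 = y, x_2 = y'. Then x_1' = x_2 and x_2' = -10x_1 - 2x_2.
A = [[0,1],[-10,-2]]; det(A-λI) = λ^2 + 2λ + 10.
Eigenvalues λ = -1 ± 3i.

y(t) = c_1e^(-t)cos(3t) + c_2e^(-t)sin(3t)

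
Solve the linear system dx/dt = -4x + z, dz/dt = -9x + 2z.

Coefficient matrix A = [[-4, 1], [-9, 2]].
Characteristic polynomial det(A - λI) = λ^2 + 2λ + 1 = 0.
Single eigenvalue λ = -1 with algebraic multiplicity 2.
Eigenvector v = (1,3); generalized eigenvector w with (A-λI)w=v is (0,1).
General solution: e^(-t)[c_1·v + c_2·(t·v + w)].

x(t) = c_1e^(-t) + c_2te^(-t), z(t) = 3c_1e^(-t) + 3c_2te^(-t) + c_2e^(-t)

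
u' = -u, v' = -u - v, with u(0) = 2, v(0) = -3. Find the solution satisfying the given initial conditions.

u(t) = 2e^(-t), v(t) = -2te^(-t) - 3e^(-t)

Coefficient matrix A = [[-1, 0], [-1, -1]].
Characteristic polynomial det(A - λI) = λ^2 + 2λ + 1 = 0.
Single eigenvalue λ = -1 with algebraic multiplicity 2.
Eigenvector v = (0,1); generalized eigenvector w with (A-λI)w=v is (-1,-3).
General solution: e^(-t)[c_1·v + c_2·(t·v + w)].
Applying u(0)=2, v(0)=-3 gives c_1=-9, c_2=-2.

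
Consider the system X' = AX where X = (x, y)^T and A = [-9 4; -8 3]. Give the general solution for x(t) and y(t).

Coefficient matrix A = [[-9, 4], [-8, 3]].
Characteristic polynomial det(A - λI) = λ^2 + 6λ + 5 = 0.
Eigenvalues λ = -1, -5.
For λ=-1: (A-λI) row 1 is [-8, 4], so an eigenvector is (-1, -2).
For λ=-5: (A-λI) row 1 is [-4, 4], so an eigenvector is (1, 1).
General solution: C_1e^(-t)(-1,-2) + C_2e^(-5t)(1,1).

x(t) = -C_1e^(-t) + C_2e^(-5t), y(t) = -2C_1e^(-t) + C_2e^(-5t)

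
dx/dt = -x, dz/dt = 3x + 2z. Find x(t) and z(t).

Coefficient matrix A = [[-1, 0], [3, 2]].
Characteristic polynomial det(A - λI) = λ^2 - λ - 2 = 0.
Eigenvalues λ = 2, -1.
For λ=2: (A-λI) row 1 is [-3, 0], so an eigenvector is (0, 1).
For λ=-1: (A-λI) row 2 is [3, 3], so an eigenvector is (1, -1).
General solution: c_1e^(2t)(0,1) + c_2e^(-t)(1,-1).

x(t) = c_2e^(-t), z(t) = c_1e^(2t) - c_2e^(-t)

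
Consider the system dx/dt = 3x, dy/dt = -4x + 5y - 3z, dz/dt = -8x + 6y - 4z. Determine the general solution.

x(t) = C_1e^(3t), y(t) = -C_1e^(3t) - C_2e^(2t) + C_3e^(-t), z(t) = -2C_1e^(3t) - C_2e^(2t) + 2C_3e^(-t)

Coefficient matrix A = [[3, 0, 0], [-4, 5, -3], [-8, 6, -4]].
det(A - λI) = 0 gives eigenvalues λ = 3, 2, -1.
For λ=3: eigenvector (1,-1,-2).
For λ=2: eigenvector (0,-1,-1).
For λ=-1: eigenvector (0,1,2).
General solution: C_1e^(3t)(1,-1,-2) + C_2e^(2t)(0,-1,-1) + C_3e^(-t)(0,1,2).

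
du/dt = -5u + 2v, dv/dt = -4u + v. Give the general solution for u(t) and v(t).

u(t) = C_1e^(-t) - C_2e^(-3t), v(t) = 2C_1e^(-t) - C_2e^(-3t)

Coefficient matrix A = [[-5, 2], [-4, 1]].
Characteristic polynomial det(A - λI) = λ^2 + 4λ + 3 = 0.
Eigenvalues λ = -1, -3.
For λ=-1: (A-λI) row 1 is [-4, 2], so an eigenvector is (1, 2).
For λ=-3: (A-λI) row 1 is [-2, 2], so an eigenvector is (-1, -1).
General solution: C_1e^(-t)(1,2) + C_2e^(-3t)(-1,-1).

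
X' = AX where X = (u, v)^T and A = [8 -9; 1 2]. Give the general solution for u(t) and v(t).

u(t) = 3K_1e^(5t) + 3K_2te^(5t) + K_2e^(5t), v(t) = K_1e^(5t) + K_2te^(5t)

Coefficient matrix A = [[8, -9], [1, 2]].
Characteristic polynomial det(A - λI) = λ^2 - 10λ + 25 = 0.
Single eigenvalue λ = 5 with algebraic multiplicity 2.
Eigenvector v = (3,1); generalized eigenvector w with (A-λI)w=v is (1,0).
General solution: e^(5t)[K_1·v + K_2·(t·v + w)].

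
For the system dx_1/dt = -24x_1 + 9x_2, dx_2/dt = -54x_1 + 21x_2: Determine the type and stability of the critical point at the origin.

saddle

A = [[-24,9],[-54,21]]; det(A-λI) = λ^2 + 3λ - 18.
λ = 3, -6: opposite signs.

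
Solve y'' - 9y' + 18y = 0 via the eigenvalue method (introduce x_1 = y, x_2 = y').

y(t) = c_1e^(3t) + c_2e^(6t)

Let x_1 = y, x_2 = y'. Then x_1' = x_2 and x_2' = -18x_1 + 9x_2.
A = [[0,1],[-18,9]]; det(A-λI) = λ^2 - 9λ + 18.
Eigenvalues λ = 3, 6 with eigenvectors (1,3), (1,6).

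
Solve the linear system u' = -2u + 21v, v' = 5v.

Coefficient matrix A = [[-2, 21], [0, 5]].
Characteristic polynomial det(A - λI) = λ^2 - 3λ - 10 = 0.
Eigenvalues λ = -2, 5.
For λ=-2: (A-λI) row 1 is [0, 21], so an eigenvector is (-1, 0).
For λ=5: (A-λI) row 1 is [-7, 21], so an eigenvector is (-3, -1).
General solution: C_1e^(-2t)(-1,0) + C_2e^(5t)(-3,-1).

u(t) = -C_1e^(-2t) - 3C_2e^(5t), v(t) = -C_2e^(5t)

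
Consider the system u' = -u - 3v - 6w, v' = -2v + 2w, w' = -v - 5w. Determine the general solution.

u(t) = C_1e^(-t) + C_2e^(-4t), v(t) = -C_2e^(-4t) - 2C_3e^(-3t), w(t) = C_2e^(-4t) + C_3e^(-3t)

Coefficient matrix A = [[-1, -3, -6], [0, -2, 2], [0, -1, -5]].
det(A - λI) = 0 gives eigenvalues λ = -1, -4, -3.
For λ=-1: eigenvector (1,0,0).
For λ=-4: eigenvector (1,-1,1).
For λ=-3: eigenvector (0,-2,1).
General solution: C_1e^(-t)(1,0,0) + C_2e^(-4t)(1,-1,1) + C_3e^(-3t)(0,-2,1).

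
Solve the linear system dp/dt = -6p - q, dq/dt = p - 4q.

p(t) = -K_1e^(-5t) - K_2te^(-5t) + K_2e^(-5t), q(t) = K_1e^(-5t) + K_2te^(-5t)

Coefficient matrix A = [[-6, -1], [1, -4]].
Characteristic polynomial det(A - λI) = λ^2 + 10λ + 25 = 0.
Single eigenvalue λ = -5 with algebraic multiplicity 2.
Eigenvector v = (-1,1); generalized eigenvector w with (A-λI)w=v is (1,0).
General solution: e^(-5t)[K_1·v + K_2·(t·v + w)].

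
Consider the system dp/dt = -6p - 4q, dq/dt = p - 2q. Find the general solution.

p(t) = 2K_1e^(-4t) + 2K_2te^(-4t) - 3K_2e^(-4t), q(t) = -K_1e^(-4t) - K_2te^(-4t) + K_2e^(-4t)

Coefficient matrix A = [[-6, -4], [1, -2]].
Characteristic polynomial det(A - λI) = λ^2 + 8λ + 16 = 0.
Single eigenvalue λ = -4 with algebraic multiplicity 2.
Eigenvector v = (2,-1); generalized eigenvector w with (A-λI)w=v is (-3,1).
General solution: e^(-4t)[K_1·v + K_2·(t·v + w)].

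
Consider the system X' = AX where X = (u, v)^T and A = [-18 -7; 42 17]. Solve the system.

Coefficient matrix A = [[-18, -7], [42, 17]].
Characteristic polynomial det(A - λI) = λ^2 + λ - 12 = 0.
Eigenvalues λ = -4, 3.
For λ=-4: (A-λI) row 1 is [-14, -7], so an eigenvector is (-1, 2).
For λ=3: (A-λI) row 1 is [-21, -7], so an eigenvector is (-1, 3).
General solution: K_1e^(-4t)(-1,2) + K_2e^(3t)(-1,3).

u(t) = -K_1e^(-4t) - K_2e^(3t), v(t) = 2K_1e^(-4t) + 3K_2e^(3t)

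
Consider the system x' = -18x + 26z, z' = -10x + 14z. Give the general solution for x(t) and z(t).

Coefficient matrix A = [[-18, 26], [-10, 14]].
Characteristic polynomial det(A - λI) = λ^2 + 4λ + 8 = 0.
Eigenvalues λ = -2 ± 2i (complex conjugate pair).
For λ=-2+2i: an eigenvector is (3,2) - i(2,1) = (3 - 2i, 2 - i).
A real fundamental pair from Re and Im of e^((-2+2i)t)v: X_1 = e^(-2t)(cos(2t)·(3,2) + sin(2t)·(2,1)), X_2 = e^(-2t)(sin(2t)·(3,2) - cos(2t)·(2,1)).
General solution: c_1X_1 + c_2X_2.

x(t) = 2c_1e^(-2t)sin(2t) + 3c_1e^(-2t)cos(2t) + 3c_2e^(-2t)sin(2t) - 2c_2e^(-2t)cos(2t), z(t) = c_1e^(-2t)sin(2t) + 2c_1e^(-2t)cos(2t) + 2c_2e^(-2t)sin(2t) - c_2e^(-2t)cos(2t)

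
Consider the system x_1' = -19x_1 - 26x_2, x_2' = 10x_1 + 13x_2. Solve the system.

Coefficient matrix A = [[-19, -26], [10, 13]].
Characteristic polynomial det(A - λI) = λ^2 + 6λ + 13 = 0.
Eigenvalues λ = -3 ± 2i (complex conjugate pair).
For λ=-3+2i: an eigenvector is (2,-1) - i(-3,2) = (2 + 3i, -1 - 2i).
A real fundamental pair from Re and Im of e^((-3+2i)t)v: X_1 = e^(-3t)(cos(2t)·(2,-1) + sin(2t)·(-3,2)), X_2 = e^(-3t)(sin(2t)·(2,-1) - cos(2t)·(-3,2)).
General solution: c_1X_1 + c_2X_2.

x_1(t) = -3c_1e^(-3t)sin(2t) + 2c_1e^(-3t)cos(2t) + 2c_2e^(-3t)sin(2t) + 3c_2e^(-3t)cos(2t), x_2(t) = 2c_1e^(-3t)sin(2t) - c_1e^(-3t)cos(2t) - c_2e^(-3t)sin(2t) - 2c_2e^(-3t)cos(2t)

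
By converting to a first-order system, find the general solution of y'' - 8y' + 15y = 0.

Let x_1 = y, x_2 = y'. Then x_1' = x_2 and x_2' = -15x_1 + 8x_2.
A = [[0,1],[-15,8]]; det(A-λI) = λ^2 - 8λ + 15.
Eigenvalues λ = 3, 5 with eigenvectors (1,3), (1,5).

y(t) = C_1e^(3t) + C_2e^(5t)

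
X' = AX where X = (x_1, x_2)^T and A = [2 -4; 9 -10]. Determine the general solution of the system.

x_1(t) = 2C_1e^(-4t) + 2C_2te^(-4t) - C_2e^(-4t), x_2(t) = 3C_1e^(-4t) + 3C_2te^(-4t) - 2C_2e^(-4t)

Coefficient matrix A = [[2, -4], [9, -10]].
Characteristic polynomial det(A - λI) = λ^2 + 8λ + 16 = 0.
Single eigenvalue λ = -4 with algebraic multiplicity 2.
Eigenvector v = (2,3); generalized eigenvector w with (A-λI)w=v is (-1,-2).
General solution: e^(-4t)[C_1·v + C_2·(t·v + w)].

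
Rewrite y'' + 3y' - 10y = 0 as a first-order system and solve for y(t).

Let x_1 = y, x_2 = y'. Then x_1' = x_2 and x_2' = 10x_1 - 3x_2.
A = [[0,1],[10,-3]]; det(A-λI) = λ^2 + 3λ - 10.
Eigenvalues λ = 2, -5 with eigenvectors (1,2), (1,-5).

y(t) = c_1e^(2t) + c_2e^(-5t)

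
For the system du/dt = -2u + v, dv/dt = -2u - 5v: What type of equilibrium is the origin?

A = [[-2,1],[-2,-5]]; det(A-λI) = λ^2 + 7λ + 12.
λ = -3, -4: both negative.

stable node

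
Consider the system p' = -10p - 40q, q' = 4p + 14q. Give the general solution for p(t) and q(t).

Coefficient matrix A = [[-10, -40], [4, 14]].
Characteristic polynomial det(A - λI) = λ^2 - 4λ + 20 = 0.
Eigenvalues λ = 2 ± 4i (complex conjugate pair).
For λ=2+4i: an eigenvector is (-1,0) - i(3,-1) = (-1 - 3i, 0 + i).
A real fundamental pair from Re and Im of e^((2+4i)t)v: X_1 = e^(2t)(cos(4t)·(-1,0) + sin(4t)·(3,-1)), X_2 = e^(2t)(sin(4t)·(-1,0) - cos(4t)·(3,-1)).
General solution: C_1X_1 + C_2X_2.

p(t) = 3C_1e^(2t)sin(4t) - C_1e^(2t)cos(4t) - C_2e^(2t)sin(4t) - 3C_2e^(2t)cos(4t), q(t) = -C_1e^(2t)sin(4t) + C_2e^(2t)cos(4t)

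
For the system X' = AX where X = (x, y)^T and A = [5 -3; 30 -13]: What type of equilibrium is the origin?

stable spiral

A = [[5,-3],[30,-13]]; det(A-λI) = λ^2 + 8λ + 25.
λ = -4 ± 3i: negative real part.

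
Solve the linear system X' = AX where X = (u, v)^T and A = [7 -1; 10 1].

u(t) = -C_1e^(4t)cos(t) - C_2e^(4t)sin(t), v(t) = -C_1e^(4t)sin(t) - 3C_1e^(4t)cos(t) - 3C_2e^(4t)sin(t) + C_2e^(4t)cos(t)

Coefficient matrix A = [[7, -1], [10, 1]].
Characteristic polynomial det(A - λI) = λ^2 - 8λ + 17 = 0.
Eigenvalues λ = 4 ± i (complex conjugate pair).
For λ=4+i: an eigenvector is (-1,-3) - i(0,-1) = (-1, -3 + i).
A real fundamental pair from Re and Im of e^((4+i)t)v: X_1 = e^(4t)(cos(t)·(-1,-3) + sin(t)·(0,-1)), X_2 = e^(4t)(sin(t)·(-1,-3) - cos(t)·(0,-1)).
General solution: C_1X_1 + C_2X_2.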